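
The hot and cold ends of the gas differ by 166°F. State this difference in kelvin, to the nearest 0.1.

For a temperature interval the offset drops out; only the factor 5/9 applies.
166 × 5/9 = 92.2.

92.2 K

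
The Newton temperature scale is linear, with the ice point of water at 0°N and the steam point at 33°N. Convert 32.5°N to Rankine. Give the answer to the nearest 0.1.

668.9°R

Linear interpolation between the fixed points: C = (32.5 - 0) × 100 / (33 - 0) = 98.4848°C.
Then 98.4848 × 1.8 + 491.67 = 668.9°R.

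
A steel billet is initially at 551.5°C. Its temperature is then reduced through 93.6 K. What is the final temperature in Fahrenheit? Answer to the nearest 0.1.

856.2°F

The 93.6 K change is an interval; Kelvin and Celsius degrees are the same size, so ΔC = -93.6°C.
Final Celsius temperature: 551.5000 - 93.6000 = 457.9000°C.
In Fahrenheit: 457.9000 × 1.8 + 32 = 856.2°F.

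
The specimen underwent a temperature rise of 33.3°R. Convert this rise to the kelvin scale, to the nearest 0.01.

18.50 K

Only the scale ratio 5/9 matters for a change in temperature.
33.3 × 5/9 = 18.50.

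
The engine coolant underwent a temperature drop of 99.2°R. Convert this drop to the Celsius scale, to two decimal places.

Only the scale ratio 5/9 matters for a change in temperature.
99.2 × 5/9 = 55.11.

55.11°C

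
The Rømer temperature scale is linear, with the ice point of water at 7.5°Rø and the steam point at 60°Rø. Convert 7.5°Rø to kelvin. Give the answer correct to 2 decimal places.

Linear interpolation between the fixed points: C = (7.5 - 7.5) × 100 / (60 - 7.5) = 0.0000°C.
Then 0.0000 + 273.15 = 273.15 K.

273.15 K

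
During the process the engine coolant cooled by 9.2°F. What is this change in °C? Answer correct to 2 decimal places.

Only the scale ratio 5/9 matters for a change in temperature.
9.2 × 5/9 = 5.11.

5.11°C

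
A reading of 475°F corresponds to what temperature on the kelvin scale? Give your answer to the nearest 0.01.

In Celsius: (475 - 32) × 5/9 = 246.1111°C.
In kelvin: 246.1111 + 273.15 = 519.26 K.

519.26 K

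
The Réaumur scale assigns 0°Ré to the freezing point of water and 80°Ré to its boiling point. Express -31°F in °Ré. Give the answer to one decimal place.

-28.0°Ré

First in Celsius: (-31 - 32) × 5/9 = -35.0000°C.
Linearly onto the Réaumur scale: 0 + (-35.0000 / 100) × (80 - 0) = -28.0°Ré.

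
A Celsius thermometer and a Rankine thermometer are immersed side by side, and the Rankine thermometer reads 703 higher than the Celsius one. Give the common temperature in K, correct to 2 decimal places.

537.31 K

Let x be the Celsius reading; then the Rankine reading is 1.8·x + 491.67.
(1.8·x + 491.67) - x = 703  ⇒  (0.8)·x = 211.33  ⇒  x = 264.1625°C.
In kelvin: 264.1625 + 273.15 = 537.31 K.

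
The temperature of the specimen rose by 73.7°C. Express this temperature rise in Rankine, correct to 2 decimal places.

132.66°R

Only the scale ratio 1.8 matters for a change in temperature.
73.7 × 1.8 = 132.66.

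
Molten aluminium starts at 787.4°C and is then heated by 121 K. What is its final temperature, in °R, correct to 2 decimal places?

2126.79°R

The 121 K change is an interval; Kelvin and Celsius degrees are the same size, so ΔC = +121°C.
Final Celsius temperature: 787.4000 + 121.0000 = 908.4000°C.
In Rankine: 908.4000 × 1.8 + 491.67 = 2126.79°R.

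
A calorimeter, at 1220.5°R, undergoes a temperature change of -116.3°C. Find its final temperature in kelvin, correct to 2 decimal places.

561.76 K

Initial temperature in Celsius: (1220.5 - 491.67) × 5/9 = 404.9056°C.
Final Celsius temperature: 404.9056 - 116.3000 = 288.6056°C.
In kelvin: 288.6056 + 273.15 = 561.76 K.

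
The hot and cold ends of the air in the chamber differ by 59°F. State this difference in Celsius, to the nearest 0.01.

An interval of 1°F corresponds to 5/9°C.
59 × 5/9 = 32.78.

32.78°C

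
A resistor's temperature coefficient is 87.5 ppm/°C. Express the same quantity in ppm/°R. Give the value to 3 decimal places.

48.611 ppm/°R

The quantity depends on a temperature interval, so only the ratio of degree sizes applies; the offset between the scales is irrelevant.
A change of 1°R is a change of 5/9°C, so per °R the value is 87.5 × 5/9 = 48.611.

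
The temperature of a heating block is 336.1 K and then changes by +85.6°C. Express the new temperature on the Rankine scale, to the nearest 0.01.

759.06°R

Initial temperature in Celsius: 336.1 - 273.15 = 62.9500°C.
Final Celsius temperature: 62.9500 + 85.6000 = 148.5500°C.
In Rankine: 148.5500 × 1.8 + 491.67 = 759.06°R.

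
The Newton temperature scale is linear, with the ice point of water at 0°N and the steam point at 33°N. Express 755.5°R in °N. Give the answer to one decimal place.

First in Celsius: (755.5 - 491.67) × 5/9 = 146.5722°C.
Linearly onto the Newton scale: 0 + (146.5722 / 100) × (33 - 0) = 48.4°N.

48.4°N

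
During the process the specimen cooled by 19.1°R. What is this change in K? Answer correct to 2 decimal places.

10.61 K

An interval of 1°R corresponds to 5/9 K.
19.1 × 5/9 = 10.61.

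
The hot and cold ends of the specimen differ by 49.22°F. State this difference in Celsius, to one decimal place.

27.3°C

For a temperature interval the offset drops out; only the factor 5/9 applies.
49.22 × 5/9 = 27.3.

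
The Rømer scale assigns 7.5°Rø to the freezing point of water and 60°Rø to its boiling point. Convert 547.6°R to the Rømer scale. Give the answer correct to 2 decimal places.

23.81°Rø

First in Celsius: (547.6 - 491.67) × 5/9 = 31.0722°C.
Linearly onto the Rømer scale: 7.5 + (31.0722 / 100) × (60 - 7.5) = 23.81°Rø.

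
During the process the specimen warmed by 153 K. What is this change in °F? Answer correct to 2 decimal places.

275.40°F

Only the scale ratio 1.8 matters for a change in temperature.
153 × 1.8 = 275.40.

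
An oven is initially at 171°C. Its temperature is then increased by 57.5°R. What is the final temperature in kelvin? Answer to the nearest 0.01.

The 57.5°R change is an interval, so only the factor 5/9 applies: +57.5 × 5/9 = +31.9444°C.
Final Celsius temperature: 171.0000 + 31.9444 = 202.9444°C.
In kelvin: 202.9444 + 273.15 = 476.09 K.

476.09 K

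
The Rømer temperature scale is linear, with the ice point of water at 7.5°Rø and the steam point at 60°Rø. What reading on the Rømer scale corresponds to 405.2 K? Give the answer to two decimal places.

First in Celsius: 405.2 - 273.15 = 132.0500°C.
Linearly onto the Rømer scale: 7.5 + (132.0500 / 100) × (60 - 7.5) = 76.83°Rø.

76.83°Rø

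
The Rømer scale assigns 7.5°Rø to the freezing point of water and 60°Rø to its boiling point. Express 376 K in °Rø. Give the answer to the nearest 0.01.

First in Celsius: 376 - 273.15 = 102.8500°C.
Linearly onto the Rømer scale: 7.5 + (102.8500 / 100) × (60 - 7.5) = 61.50°Rø.

61.50°Rø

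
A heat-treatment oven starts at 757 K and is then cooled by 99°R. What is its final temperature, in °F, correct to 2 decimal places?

Initial temperature in Celsius: 757 - 273.15 = 483.8500°C.
The 99°R change is an interval, so only the factor 5/9 applies: -99 × 5/9 = -55.0000°C.
Final Celsius temperature: 483.8500 - 55.0000 = 428.8500°C.
In Fahrenheit: 428.8500 × 1.8 + 32 = 803.93°F.

803.93°F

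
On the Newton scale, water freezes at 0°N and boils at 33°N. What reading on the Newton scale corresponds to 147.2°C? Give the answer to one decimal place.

Linearly onto the Newton scale: 0 + (147.2000 / 100) × (33 - 0) = 48.6°N.

48.6°N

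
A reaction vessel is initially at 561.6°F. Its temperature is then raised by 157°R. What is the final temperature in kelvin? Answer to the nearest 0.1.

654.6 K

Initial temperature in Celsius: (561.6 - 32) × 5/9 = 294.2222°C.
The 157°R change is an interval, so only the factor 5/9 applies: +157 × 5/9 = +87.2222°C.
Final Celsius temperature: 294.2222 + 87.2222 = 381.4444°C.
In kelvin: 381.4444 + 273.15 = 654.6 K.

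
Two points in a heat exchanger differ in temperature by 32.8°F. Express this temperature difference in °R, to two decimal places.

Fahrenheit and Rankine degrees are the same size, so the interval is unchanged: 32.80.

32.80°R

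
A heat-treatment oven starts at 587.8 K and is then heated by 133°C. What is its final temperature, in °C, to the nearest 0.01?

447.65°C

Initial temperature in Celsius: 587.8 - 273.15 = 314.6500°C.
Final Celsius temperature: 314.6500 + 133.0000 = 447.6500°C.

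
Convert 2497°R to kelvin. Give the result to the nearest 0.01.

In Celsius: (2497 - 491.67) × 5/9 = 1114.0722°C.
In kelvin: 1114.0722 + 273.15 = 1387.22 K.

1387.22 K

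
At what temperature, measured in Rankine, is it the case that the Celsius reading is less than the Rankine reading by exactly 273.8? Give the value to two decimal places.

1.46°R

Let R be the Rankine reading. The Celsius reading is C = 5/9·R - 273.15.
Require C - R = -273.8: (-4/9)·R - 273.15 = -273.8.
R = (-273.8 + 273.15) / (-4/9) = 1.46.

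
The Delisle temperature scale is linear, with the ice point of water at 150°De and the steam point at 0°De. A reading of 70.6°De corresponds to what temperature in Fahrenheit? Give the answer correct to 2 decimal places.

Linear interpolation between the fixed points: C = (70.6 - 150) × 100 / (0 - 150) = 52.9333°C.
Then 52.9333 × 1.8 + 32 = 127.28°F.

127.28°F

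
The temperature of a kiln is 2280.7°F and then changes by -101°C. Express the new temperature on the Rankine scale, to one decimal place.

Initial temperature in Celsius: (2280.7 - 32) × 5/9 = 1249.2778°C.
Final Celsius temperature: 1249.2778 - 101.0000 = 1148.2778°C.
In Rankine: 1148.2778 × 1.8 + 491.67 = 2558.6°R.

2558.6°R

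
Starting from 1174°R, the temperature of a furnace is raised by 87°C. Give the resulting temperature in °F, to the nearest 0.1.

870.9°F

Initial temperature in Celsius: (1174 - 491.67) × 5/9 = 379.0722°C.
Final Celsius temperature: 379.0722 + 87.0000 = 466.0722°C.
In Fahrenheit: 466.0722 × 1.8 + 32 = 870.9°F.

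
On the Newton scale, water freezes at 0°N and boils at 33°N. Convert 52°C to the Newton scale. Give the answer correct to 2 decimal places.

17.16°N

Linearly onto the Newton scale: 0 + (52.0000 / 100) × (33 - 0) = 17.16°N.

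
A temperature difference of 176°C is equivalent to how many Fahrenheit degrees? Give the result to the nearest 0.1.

316.8°F

Only the scale ratio 1.8 matters for a change in temperature.
176 × 1.8 = 316.8.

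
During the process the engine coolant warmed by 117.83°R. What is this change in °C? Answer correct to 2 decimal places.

65.46°C

Only the scale ratio 5/9 matters for a change in temperature.
117.83 × 5/9 = 65.46.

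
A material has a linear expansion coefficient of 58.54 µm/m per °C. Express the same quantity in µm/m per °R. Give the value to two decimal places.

32.52 µm/m per °R

Since only a temperature interval is involved, the additive offset between the scales drops out.
A change of 1°R is a change of 5/9°C, so per °R the value is 58.54 × 5/9 = 32.52.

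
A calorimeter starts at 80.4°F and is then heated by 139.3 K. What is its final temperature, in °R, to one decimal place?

790.8°R

Initial temperature in Celsius: (80.4 - 32) × 5/9 = 26.8889°C.
The 139.3 K change is an interval; Kelvin and Celsius degrees are the same size, so ΔC = +139.3°C.
Final Celsius temperature: 26.8889 + 139.3000 = 166.1889°C.
In Rankine: 166.1889 × 1.8 + 491.67 = 790.8°R.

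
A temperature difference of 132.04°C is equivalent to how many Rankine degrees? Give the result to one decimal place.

Only the scale ratio 1.8 matters for a change in temperature.
132.04 × 1.8 = 237.7.

237.7°R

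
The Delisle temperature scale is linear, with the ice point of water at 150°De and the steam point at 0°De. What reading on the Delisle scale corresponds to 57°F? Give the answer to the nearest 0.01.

First in Celsius: (57 - 32) × 5/9 = 13.8889°C.
Linearly onto the Delisle scale: 150 + (13.8889 / 100) × (0 - 150) = 129.17°De.

129.17°De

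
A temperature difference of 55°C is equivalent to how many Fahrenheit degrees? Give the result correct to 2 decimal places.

For a temperature interval the offset drops out; only the factor 1.8 applies.
55 × 1.8 = 99.00.

99.00°F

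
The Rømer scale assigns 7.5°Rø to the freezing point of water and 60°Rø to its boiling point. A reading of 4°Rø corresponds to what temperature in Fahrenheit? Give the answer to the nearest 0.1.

20.0°F

Linear interpolation between the fixed points: C = (4 - 7.5) × 100 / (60 - 7.5) = -6.6667°C.
Then -6.6667 × 1.8 + 32 = 20.0°F.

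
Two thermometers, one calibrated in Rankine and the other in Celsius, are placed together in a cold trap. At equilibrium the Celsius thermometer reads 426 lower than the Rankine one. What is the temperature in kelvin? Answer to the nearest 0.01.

Let x be the Rankine reading; then the Celsius reading is 5/9·x - 273.15.
(5/9·x - 273.15) - x = -426  ⇒  (-4/9)·x = -152.85  ⇒  x = 343.9125°R.
In Celsius: (343.9125 - 491.67) × 5/9 = -82.0875°C.
In kelvin: -82.0875 + 273.15 = 191.06 K.

191.06 K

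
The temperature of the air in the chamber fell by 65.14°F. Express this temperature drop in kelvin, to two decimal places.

36.19 K

An interval of 1°F corresponds to 5/9 K.
65.14 × 5/9 = 36.19.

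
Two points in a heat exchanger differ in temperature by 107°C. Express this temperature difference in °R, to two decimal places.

For a temperature interval the offset drops out; only the factor 1.8 applies.
107 × 1.8 = 192.60.

192.60°R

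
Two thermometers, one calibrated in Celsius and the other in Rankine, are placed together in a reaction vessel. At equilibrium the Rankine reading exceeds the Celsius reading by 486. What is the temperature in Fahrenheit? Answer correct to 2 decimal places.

19.24°F

Let x be the Celsius reading; then the Rankine reading is 1.8·x + 491.67.
(1.8·x + 491.67) - x = 486  ⇒  (0.8)·x = -5.67  ⇒  x = -7.0875°C.
In Fahrenheit: -7.0875 × 1.8 + 32 = 19.24°F.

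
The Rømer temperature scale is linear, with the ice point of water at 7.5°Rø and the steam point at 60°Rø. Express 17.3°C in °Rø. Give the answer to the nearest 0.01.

Linearly onto the Rømer scale: 7.5 + (17.3000 / 100) × (60 - 7.5) = 16.58°Rø.

16.58°Rø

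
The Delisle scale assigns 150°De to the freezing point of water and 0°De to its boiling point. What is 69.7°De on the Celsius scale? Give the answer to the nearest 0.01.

Linear interpolation between the fixed points: C = (69.7 - 150) × 100 / (0 - 150) = 53.5333°C.

53.53°C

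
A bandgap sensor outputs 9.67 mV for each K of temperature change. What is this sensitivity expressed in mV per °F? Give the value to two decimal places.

Since only a temperature interval is involved, the additive offset between the scales drops out.
A change of 1°F is a change of 5/9 K, so per °F the value is 9.67 × 5/9 = 5.37.

5.37 mV per °F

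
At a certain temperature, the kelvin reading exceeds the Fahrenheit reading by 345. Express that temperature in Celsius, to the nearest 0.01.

Let x be the kelvin reading; then the Fahrenheit reading is 1.8·x - 459.67.
(1.8·x - 459.67) - x = -345  ⇒  (0.8)·x = 114.67  ⇒  x = 143.3375 K.
In Celsius: 143.3375 - 273.15 = -129.81°C.

-129.81°C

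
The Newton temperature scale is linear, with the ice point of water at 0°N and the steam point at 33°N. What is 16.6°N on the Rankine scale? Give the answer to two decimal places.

Linear interpolation between the fixed points: C = (16.6 - 0) × 100 / (33 - 0) = 50.3030°C.
Then 50.3030 × 1.8 + 491.67 = 582.22°R.

582.22°R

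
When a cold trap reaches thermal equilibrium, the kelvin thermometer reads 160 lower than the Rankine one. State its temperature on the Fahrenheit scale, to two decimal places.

-99.67°F

Let x be the Rankine reading; then the kelvin reading is 5/9·x.
(5/9·x) - x = -160  ⇒  (-4/9)·x = -160  ⇒  x = 360.0000°R.
In Celsius: (360 - 491.67) × 5/9 = -73.1500°C.
In Fahrenheit: -73.1500 × 1.8 + 32 = -99.67°F.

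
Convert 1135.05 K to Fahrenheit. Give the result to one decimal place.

In Celsius: 1135.05 - 273.15 = 861.9000°C.
In Fahrenheit: 861.9000 × 1.8 + 32 = 1583.4°F.

1583.4°F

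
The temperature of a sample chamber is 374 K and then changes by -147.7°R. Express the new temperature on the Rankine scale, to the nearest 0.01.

Initial temperature in Celsius: 374 - 273.15 = 100.8500°C.
The 147.7°R change is an interval, so only the factor 5/9 applies: -147.7 × 5/9 = -82.0556°C.
Final Celsius temperature: 100.8500 - 82.0556 = 18.7944°C.
In Rankine: 18.7944 × 1.8 + 491.67 = 525.50°R.

525.50°R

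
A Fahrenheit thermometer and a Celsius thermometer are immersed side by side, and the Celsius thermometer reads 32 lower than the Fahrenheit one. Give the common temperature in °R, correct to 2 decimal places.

491.67°R

Let x be the Fahrenheit reading; then the Celsius reading is 5/9·x - 17.7778.
(5/9·x - 17.7778) - x = -32  ⇒  (-4/9)·x = -14.2222  ⇒  x = 32.0000°F.
In Celsius: (32 - 32) × 5/9 = 0.0000°C.
In Rankine: 0.0000 × 1.8 + 491.67 = 491.67°R.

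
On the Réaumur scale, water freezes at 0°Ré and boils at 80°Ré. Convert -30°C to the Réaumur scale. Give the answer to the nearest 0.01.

Linearly onto the Réaumur scale: 0 + (-30.0000 / 100) × (80 - 0) = -24.00°Ré.

-24.00°Ré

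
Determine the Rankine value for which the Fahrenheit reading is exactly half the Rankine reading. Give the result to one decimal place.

Let R be the Rankine reading. The Fahrenheit reading is F = 1·R - 459.67.
Require F = 0.5·R: 1·R - 459.67 = 0.5·R.
(0.5)·R = 459.67  ⇒  R = 919.3.

919.3°R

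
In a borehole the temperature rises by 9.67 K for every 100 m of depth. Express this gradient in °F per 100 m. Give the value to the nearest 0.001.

17.406 °F/100 m

The quantity depends on a temperature interval, so only the ratio of degree sizes applies; the offset between the scales is irrelevant.
A change of 1 K is a change of 1.8°F, so 9.67 × 1.8 = 17.406.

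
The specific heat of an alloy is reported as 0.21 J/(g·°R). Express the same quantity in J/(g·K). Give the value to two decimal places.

0.38 J/(g·K)

The quantity depends on a temperature interval, so only the ratio of degree sizes applies; the offset between the scales is irrelevant.
A change of 1 K is a change of 1.8°R, so per K the value is 0.21 × 1.8 = 0.38.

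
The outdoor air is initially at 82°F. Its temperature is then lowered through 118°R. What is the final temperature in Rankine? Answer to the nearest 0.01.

Initial temperature in Celsius: (82 - 32) × 5/9 = 27.7778°C.
The 118°R change is an interval, so only the factor 5/9 applies: -118 × 5/9 = -65.5556°C.
Final Celsius temperature: 27.7778 - 65.5556 = -37.7778°C.
In Rankine: -37.7778 × 1.8 + 491.67 = 423.67°R.

423.67°R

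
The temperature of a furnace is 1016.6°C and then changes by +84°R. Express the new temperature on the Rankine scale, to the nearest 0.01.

The 84°R change is an interval, so only the factor 5/9 applies: +84 × 5/9 = +46.6667°C.
Final Celsius temperature: 1016.6000 + 46.6667 = 1063.2667°C.
In Rankine: 1063.2667 × 1.8 + 491.67 = 2405.55°R.

2405.55°R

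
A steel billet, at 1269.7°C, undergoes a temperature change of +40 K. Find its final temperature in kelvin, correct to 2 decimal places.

1582.85 K

The 40 K change is an interval; Kelvin and Celsius degrees are the same size, so ΔC = +40°C.
Final Celsius temperature: 1269.7000 + 40.0000 = 1309.7000°C.
In kelvin: 1309.7000 + 273.15 = 1582.85 K.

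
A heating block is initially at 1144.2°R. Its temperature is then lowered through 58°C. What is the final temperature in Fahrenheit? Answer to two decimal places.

Initial temperature in Celsius: (1144.2 - 491.67) × 5/9 = 362.5167°C.
Final Celsius temperature: 362.5167 - 58.0000 = 304.5167°C.
In Fahrenheit: 304.5167 × 1.8 + 32 = 580.13°F.

580.13°F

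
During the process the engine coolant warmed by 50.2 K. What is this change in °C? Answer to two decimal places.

50.20°C

Kelvin and Celsius degrees are the same size, so the interval is unchanged: 50.20.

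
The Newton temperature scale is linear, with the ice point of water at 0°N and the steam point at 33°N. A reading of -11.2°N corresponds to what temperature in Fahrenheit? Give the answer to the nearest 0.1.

Linear interpolation between the fixed points: C = (-11.2 - 0) × 100 / (33 - 0) = -33.9394°C.
Then -33.9394 × 1.8 + 32 = -29.1°F.

-29.1°F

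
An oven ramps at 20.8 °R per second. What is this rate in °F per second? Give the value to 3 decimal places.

The quantity depends on a temperature interval, so only the ratio of degree sizes applies; the offset between the scales is irrelevant.
A change of 1°R is a change of 1°F, so 20.8 × 1 = 20.800.

20.800 °F/second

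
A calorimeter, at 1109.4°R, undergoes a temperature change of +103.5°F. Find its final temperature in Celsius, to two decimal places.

Initial temperature in Celsius: (1109.4 - 491.67) × 5/9 = 343.1833°C.
The 103.5°F change is an interval, so only the factor 5/9 applies: +103.5 × 5/9 = +57.5000°C.
Final Celsius temperature: 343.1833 + 57.5000 = 400.6833°C.

400.68°C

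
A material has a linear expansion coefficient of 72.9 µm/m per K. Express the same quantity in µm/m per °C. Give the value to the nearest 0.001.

72.900 µm/m per °C

The quantity depends on a temperature interval, so only the ratio of degree sizes applies; the offset between the scales is irrelevant.
A change of 1°C is a change of 1 K, so per °C the value is 72.9 × 1 = 72.900.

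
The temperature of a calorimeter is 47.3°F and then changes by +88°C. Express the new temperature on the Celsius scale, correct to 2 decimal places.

Initial temperature in Celsius: (47.3 - 32) × 5/9 = 8.5000°C.
Final Celsius temperature: 8.5000 + 88.0000 = 96.5000°C.

96.50°C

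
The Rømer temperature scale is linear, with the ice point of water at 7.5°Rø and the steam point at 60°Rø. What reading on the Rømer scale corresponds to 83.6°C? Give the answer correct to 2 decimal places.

51.39°Rø

Linearly onto the Rømer scale: 7.5 + (83.6000 / 100) × (60 - 7.5) = 51.39°Rø.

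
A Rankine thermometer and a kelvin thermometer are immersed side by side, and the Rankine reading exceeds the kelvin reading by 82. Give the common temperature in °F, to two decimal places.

-275.17°F

Let x be the Rankine reading; then the kelvin reading is 5/9·x.
(5/9·x) - x = -82  ⇒  (-4/9)·x = -82  ⇒  x = 184.5000°R.
In Celsius: (184.5 - 491.67) × 5/9 = -170.6500°C.
In Fahrenheit: -170.6500 × 1.8 + 32 = -275.17°F.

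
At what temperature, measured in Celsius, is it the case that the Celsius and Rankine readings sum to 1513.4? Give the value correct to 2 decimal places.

Let C be the Celsius reading. The Rankine reading is R = 1.8·C + 491.67.
Require C + R = 1513.4: (2.8)·C + 491.67 = 1513.4.
C = (1513.4 - 491.67) / (2.8) = 364.90.

364.90°C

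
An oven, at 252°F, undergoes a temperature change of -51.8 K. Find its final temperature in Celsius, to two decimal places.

Initial temperature in Celsius: (252 - 32) × 5/9 = 122.2222°C.
The 51.8 K change is an interval; Kelvin and Celsius degrees are the same size, so ΔC = -51.8°C.
Final Celsius temperature: 122.2222 - 51.8000 = 70.4222°C.

70.42°C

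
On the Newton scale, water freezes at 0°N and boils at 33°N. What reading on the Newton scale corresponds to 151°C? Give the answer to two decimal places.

Linearly onto the Newton scale: 0 + (151.0000 / 100) × (33 - 0) = 49.83°N.

49.83°N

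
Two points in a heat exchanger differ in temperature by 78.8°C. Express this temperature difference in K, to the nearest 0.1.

78.8 K

Celsius and kelvin degrees are the same size, so the interval is unchanged: 78.8.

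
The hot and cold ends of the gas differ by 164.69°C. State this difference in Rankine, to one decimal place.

296.4°R

Only the scale ratio 1.8 matters for a change in temperature.
164.69 × 1.8 = 296.4.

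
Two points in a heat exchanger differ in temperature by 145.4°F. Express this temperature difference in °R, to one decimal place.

145.4°R

Fahrenheit and Rankine degrees are the same size, so the interval is unchanged: 145.4.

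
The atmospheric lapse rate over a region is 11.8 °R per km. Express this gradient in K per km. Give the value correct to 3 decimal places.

Since only a temperature interval is involved, the additive offset between the scales drops out.
A change of 1°R is a change of 5/9 K, so 11.8 × 5/9 = 6.556.

6.556 K/km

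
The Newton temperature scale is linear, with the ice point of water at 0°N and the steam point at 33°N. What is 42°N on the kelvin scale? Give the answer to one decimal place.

400.4 K

Linear interpolation between the fixed points: C = (42 - 0) × 100 / (33 - 0) = 127.2727°C.
Then 127.2727 + 273.15 = 400.4 K.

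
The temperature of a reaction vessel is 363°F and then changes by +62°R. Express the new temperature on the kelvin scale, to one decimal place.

Initial temperature in Celsius: (363 - 32) × 5/9 = 183.8889°C.
The 62°R change is an interval, so only the factor 5/9 applies: +62 × 5/9 = +34.4444°C.
Final Celsius temperature: 183.8889 + 34.4444 = 218.3333°C.
In kelvin: 218.3333 + 273.15 = 491.5 K.

491.5 K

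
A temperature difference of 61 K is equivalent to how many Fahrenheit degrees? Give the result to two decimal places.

An interval of 1 K corresponds to 1.8°F.
61 × 1.8 = 109.80.

109.80°F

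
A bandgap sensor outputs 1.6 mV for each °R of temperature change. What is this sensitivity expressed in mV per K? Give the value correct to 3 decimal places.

2.880 mV per K

Since only a temperature interval is involved, the additive offset between the scales drops out.
A change of 1 K is a change of 1.8°R, so per K the value is 1.6 × 1.8 = 2.880.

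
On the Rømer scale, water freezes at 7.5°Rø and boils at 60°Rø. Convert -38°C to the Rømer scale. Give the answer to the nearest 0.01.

-12.45°Rø

Linearly onto the Rømer scale: 7.5 + (-38.0000 / 100) × (60 - 7.5) = -12.45°Rø.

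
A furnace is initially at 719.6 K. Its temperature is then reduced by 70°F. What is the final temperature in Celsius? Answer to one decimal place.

Initial temperature in Celsius: 719.6 - 273.15 = 446.4500°C.
The 70°F change is an interval, so only the factor 5/9 applies: -70 × 5/9 = -38.8889°C.
Final Celsius temperature: 446.4500 - 38.8889 = 407.5611°C.

407.6°C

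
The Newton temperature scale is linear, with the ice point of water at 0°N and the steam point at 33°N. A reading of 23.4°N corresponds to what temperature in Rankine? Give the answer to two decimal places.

Linear interpolation between the fixed points: C = (23.4 - 0) × 100 / (33 - 0) = 70.9091°C.
Then 70.9091 × 1.8 + 491.67 = 619.31°R.

619.31°R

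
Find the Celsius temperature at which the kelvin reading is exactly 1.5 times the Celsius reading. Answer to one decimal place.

Let C be the Celsius reading. The kelvin reading is K = 1·C + 273.15.
Require K = 1.5·C: 1·C + 273.15 = 1.5·C.
(-0.5)·C = -273.15  ⇒  C = 546.3.

546.3°C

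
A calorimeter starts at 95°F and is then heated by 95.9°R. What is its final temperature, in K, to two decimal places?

Initial temperature in Celsius: (95 - 32) × 5/9 = 35.0000°C.
The 95.9°R change is an interval, so only the factor 5/9 applies: +95.9 × 5/9 = +53.2778°C.
Final Celsius temperature: 35.0000 + 53.2778 = 88.2778°C.
In kelvin: 88.2778 + 273.15 = 361.43 K.

361.43 K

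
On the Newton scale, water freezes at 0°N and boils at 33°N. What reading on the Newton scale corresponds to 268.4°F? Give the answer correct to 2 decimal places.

First in Celsius: (268.4 - 32) × 5/9 = 131.3333°C.
Linearly onto the Newton scale: 0 + (131.3333 / 100) × (33 - 0) = 43.34°N.

43.34°N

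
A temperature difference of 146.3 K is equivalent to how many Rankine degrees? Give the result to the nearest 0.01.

Only the scale ratio 1.8 matters for a change in temperature.
146.3 × 1.8 = 263.34.

263.34°R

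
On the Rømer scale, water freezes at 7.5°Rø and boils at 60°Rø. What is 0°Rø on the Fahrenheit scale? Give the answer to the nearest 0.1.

Linear interpolation between the fixed points: C = (0 - 7.5) × 100 / (60 - 7.5) = -14.2857°C.
Then -14.2857 × 1.8 + 32 = 6.3°F.

6.3°F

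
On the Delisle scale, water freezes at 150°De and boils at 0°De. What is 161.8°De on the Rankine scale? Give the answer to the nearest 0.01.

477.51°R

Linear interpolation between the fixed points: C = (161.8 - 150) × 100 / (0 - 150) = -7.8667°C.
Then -7.8667 × 1.8 + 491.67 = 477.51°R.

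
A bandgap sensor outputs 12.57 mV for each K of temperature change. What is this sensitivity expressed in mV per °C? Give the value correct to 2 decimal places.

12.57 mV per °C

The quantity depends on a temperature interval, so only the ratio of degree sizes applies; the offset between the scales is irrelevant.
A change of 1°C is a change of 1 K, so per °C the value is 12.57 × 1 = 12.57.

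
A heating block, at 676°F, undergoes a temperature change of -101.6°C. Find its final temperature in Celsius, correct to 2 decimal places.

256.18°C

Initial temperature in Celsius: (676 - 32) × 5/9 = 357.7778°C.
Final Celsius temperature: 357.7778 - 101.6000 = 256.1778°C.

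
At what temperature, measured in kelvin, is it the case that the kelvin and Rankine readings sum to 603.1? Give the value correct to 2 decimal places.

215.39 K

Let K be the kelvin reading. The Rankine reading is R = 1.8·K.
Require K + R = 603.1: (2.8)·K = 603.1.
K = (603.1) / (2.8) = 215.39.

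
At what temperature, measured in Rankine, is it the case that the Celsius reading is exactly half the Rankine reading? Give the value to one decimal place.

Let R be the Rankine reading. The Celsius reading is C = 5/9·R - 273.15.
Require C = 0.5·R: 5/9·R - 273.15 = 0.5·R.
(1/18)·R = 273.15  ⇒  R = 4916.7.

4916.7°R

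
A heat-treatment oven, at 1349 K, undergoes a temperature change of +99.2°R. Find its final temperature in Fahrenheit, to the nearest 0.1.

Initial temperature in Celsius: 1349 - 273.15 = 1075.8500°C.
The 99.2°R change is an interval, so only the factor 5/9 applies: +99.2 × 5/9 = +55.1111°C.
Final Celsius temperature: 1075.8500 + 55.1111 = 1130.9611°C.
In Fahrenheit: 1130.9611 × 1.8 + 32 = 2067.7°F.

2067.7°F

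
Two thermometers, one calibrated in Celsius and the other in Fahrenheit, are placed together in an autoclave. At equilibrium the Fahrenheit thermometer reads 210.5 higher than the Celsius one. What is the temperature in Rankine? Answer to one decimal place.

893.3°R

Let x be the Celsius reading; then the Fahrenheit reading is 1.8·x + 32.
(1.8·x + 32) - x = 210.5  ⇒  (0.8)·x = 178.5  ⇒  x = 223.1250°C.
In Rankine: 223.1250 × 1.8 + 491.67 = 893.3°R.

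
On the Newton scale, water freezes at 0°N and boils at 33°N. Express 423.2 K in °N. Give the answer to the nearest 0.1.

49.5°N

First in Celsius: 423.2 - 273.15 = 150.0500°C.
Linearly onto the Newton scale: 0 + (150.0500 / 100) × (33 - 0) = 49.5°N.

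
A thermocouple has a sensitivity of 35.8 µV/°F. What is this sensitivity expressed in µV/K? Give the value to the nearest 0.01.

64.44 µV/K

Since only a temperature interval is involved, the additive offset between the scales drops out.
A change of 1 K is a change of 1.8°F, so per K the value is 35.8 × 1.8 = 64.44.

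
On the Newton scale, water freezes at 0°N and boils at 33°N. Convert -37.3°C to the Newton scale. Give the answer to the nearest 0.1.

Linearly onto the Newton scale: 0 + (-37.3000 / 100) × (33 - 0) = -12.3°N.

-12.3°N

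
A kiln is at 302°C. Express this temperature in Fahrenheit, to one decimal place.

575.6°F

In Fahrenheit: 302.0000 × 1.8 + 32 = 575.6°F.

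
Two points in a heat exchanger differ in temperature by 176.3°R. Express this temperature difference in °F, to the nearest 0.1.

176.3°F

Rankine and Fahrenheit degrees are the same size, so the interval is unchanged: 176.3.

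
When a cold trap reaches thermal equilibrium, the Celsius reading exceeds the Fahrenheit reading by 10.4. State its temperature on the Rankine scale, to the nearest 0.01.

Let x be the Fahrenheit reading; then the Celsius reading is 5/9·x - 17.7778.
(5/9·x - 17.7778) - x = 10.4  ⇒  (-4/9)·x = 28.1778  ⇒  x = -63.4000°F.
In Celsius: (-63.4 - 32) × 5/9 = -53.0000°C.
In Rankine: -53.0000 × 1.8 + 491.67 = 396.27°R.

396.27°R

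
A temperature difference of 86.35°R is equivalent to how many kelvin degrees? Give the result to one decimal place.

For a temperature interval the offset drops out; only the factor 5/9 applies.
86.35 × 5/9 = 48.0.

48.0 K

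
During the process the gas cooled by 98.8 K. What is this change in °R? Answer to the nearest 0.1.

An interval of 1 K corresponds to 1.8°R.
98.8 × 1.8 = 177.8.

177.8°R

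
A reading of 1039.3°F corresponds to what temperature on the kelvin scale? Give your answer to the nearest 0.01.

832.76 K

In Celsius: (1039.3 - 32) × 5/9 = 559.6111°C.
In kelvin: 559.6111 + 273.15 = 832.76 K.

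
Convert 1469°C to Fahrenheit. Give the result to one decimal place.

2676.2°F

In Fahrenheit: 1469.0000 × 1.8 + 32 = 2676.2°F.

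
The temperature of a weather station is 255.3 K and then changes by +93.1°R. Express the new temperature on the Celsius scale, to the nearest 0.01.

Initial temperature in Celsius: 255.3 - 273.15 = -17.8500°C.
The 93.1°R change is an interval, so only the factor 5/9 applies: +93.1 × 5/9 = +51.7222°C.
Final Celsius temperature: -17.8500 + 51.7222 = 33.8722°C.

33.87°C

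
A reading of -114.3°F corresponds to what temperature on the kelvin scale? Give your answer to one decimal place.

191.9 K

In Celsius: (-114.3 - 32) × 5/9 = -81.2778°C.
In kelvin: -81.2778 + 273.15 = 191.9 K.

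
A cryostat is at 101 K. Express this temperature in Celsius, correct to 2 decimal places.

In Celsius: 101 - 273.15 = -172.1500°C.

-172.15°C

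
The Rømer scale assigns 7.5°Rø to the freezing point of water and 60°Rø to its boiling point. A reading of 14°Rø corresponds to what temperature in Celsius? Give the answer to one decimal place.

Linear interpolation between the fixed points: C = (14 - 7.5) × 100 / (60 - 7.5) = 12.3810°C.

12.4°C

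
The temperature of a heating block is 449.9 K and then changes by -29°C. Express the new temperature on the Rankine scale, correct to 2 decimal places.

757.62°R

Initial temperature in Celsius: 449.9 - 273.15 = 176.7500°C.
Final Celsius temperature: 176.7500 - 29.0000 = 147.7500°C.
In Rankine: 147.7500 × 1.8 + 491.67 = 757.62°R.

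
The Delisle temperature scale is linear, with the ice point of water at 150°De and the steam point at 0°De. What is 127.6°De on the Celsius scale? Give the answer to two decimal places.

14.93°C

Linear interpolation between the fixed points: C = (127.6 - 150) × 100 / (0 - 150) = 14.9333°C.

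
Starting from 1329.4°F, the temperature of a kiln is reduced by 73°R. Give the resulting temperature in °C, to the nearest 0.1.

Initial temperature in Celsius: (1329.4 - 32) × 5/9 = 720.7778°C.
The 73°R change is an interval, so only the factor 5/9 applies: -73 × 5/9 = -40.5556°C.
Final Celsius temperature: 720.7778 - 40.5556 = 680.2222°C.

680.2°C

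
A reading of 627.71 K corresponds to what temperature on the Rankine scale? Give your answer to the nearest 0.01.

In Celsius: 627.71 - 273.15 = 354.5600°C.
In Rankine: 354.5600 × 1.8 + 491.67 = 1129.88°R.

1129.88°R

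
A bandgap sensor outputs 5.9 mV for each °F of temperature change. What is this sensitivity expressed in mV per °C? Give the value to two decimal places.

Since only a temperature interval is involved, the additive offset between the scales drops out.
A change of 1°C is a change of 1.8°F, so per °C the value is 5.9 × 1.8 = 10.62.

10.62 mV per °C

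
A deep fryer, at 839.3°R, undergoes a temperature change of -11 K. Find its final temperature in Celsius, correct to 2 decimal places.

182.13°C

Initial temperature in Celsius: (839.3 - 491.67) × 5/9 = 193.1278°C.
The 11 K change is an interval; Kelvin and Celsius degrees are the same size, so ΔC = -11°C.
Final Celsius temperature: 193.1278 - 11.0000 = 182.1278°C.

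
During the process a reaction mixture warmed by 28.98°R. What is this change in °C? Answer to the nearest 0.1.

Only the scale ratio 5/9 matters for a change in temperature.
28.98 × 5/9 = 16.1.

16.1°C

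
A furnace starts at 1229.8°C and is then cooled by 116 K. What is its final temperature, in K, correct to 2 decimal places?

1386.95 K

The 116 K change is an interval; Kelvin and Celsius degrees are the same size, so ΔC = -116°C.
Final Celsius temperature: 1229.8000 - 116.0000 = 1113.8000°C.
In kelvin: 1113.8000 + 273.15 = 1386.95 K.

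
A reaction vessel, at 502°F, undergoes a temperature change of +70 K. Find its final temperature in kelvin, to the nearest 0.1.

Initial temperature in Celsius: (502 - 32) × 5/9 = 261.1111°C.
The 70 K change is an interval; Kelvin and Celsius degrees are the same size, so ΔC = +70°C.
Final Celsius temperature: 261.1111 + 70.0000 = 331.1111°C.
In kelvin: 331.1111 + 273.15 = 604.3 K.

604.3 K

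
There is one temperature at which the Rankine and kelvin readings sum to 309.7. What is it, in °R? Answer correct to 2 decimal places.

Let R be the Rankine reading. The kelvin reading is K = 5/9·R.
Require R + K = 309.7: (14/9)·R = 309.7.
R = (309.7) / (14/9) = 199.09.

199.09°R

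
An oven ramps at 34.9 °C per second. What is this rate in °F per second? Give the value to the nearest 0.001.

62.820 °F/second

Since only a temperature interval is involved, the additive offset between the scales drops out.
A change of 1°C is a change of 1.8°F, so 34.9 × 1.8 = 62.820.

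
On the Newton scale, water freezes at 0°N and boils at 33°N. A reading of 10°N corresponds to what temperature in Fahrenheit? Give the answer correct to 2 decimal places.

Linear interpolation between the fixed points: C = (10 - 0) × 100 / (33 - 0) = 30.3030°C.
Then 30.3030 × 1.8 + 32 = 86.55°F.

86.55°F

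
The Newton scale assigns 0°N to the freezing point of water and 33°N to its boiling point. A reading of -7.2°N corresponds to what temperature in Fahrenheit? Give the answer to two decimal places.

Linear interpolation between the fixed points: C = (-7.2 - 0) × 100 / (33 - 0) = -21.8182°C.
Then -21.8182 × 1.8 + 32 = -7.27°F.

-7.27°F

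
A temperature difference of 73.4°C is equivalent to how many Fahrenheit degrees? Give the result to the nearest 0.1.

For a temperature interval the offset drops out; only the factor 1.8 applies.
73.4 × 1.8 = 132.1.

132.1°F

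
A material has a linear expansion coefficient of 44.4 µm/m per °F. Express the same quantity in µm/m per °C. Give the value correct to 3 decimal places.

79.920 µm/m per °C

Since only a temperature interval is involved, the additive offset between the scales drops out.
A change of 1°C is a change of 1.8°F, so per °C the value is 44.4 × 1.8 = 79.920.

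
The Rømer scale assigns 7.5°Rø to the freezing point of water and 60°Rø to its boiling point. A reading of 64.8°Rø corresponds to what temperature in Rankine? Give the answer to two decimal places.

Linear interpolation between the fixed points: C = (64.8 - 7.5) × 100 / (60 - 7.5) = 109.1429°C.
Then 109.1429 × 1.8 + 491.67 = 688.13°R.

688.13°R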